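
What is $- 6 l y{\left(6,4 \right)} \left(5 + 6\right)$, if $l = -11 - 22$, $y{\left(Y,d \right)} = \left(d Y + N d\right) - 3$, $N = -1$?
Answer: $37026$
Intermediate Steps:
$y{\left(Y,d \right)} = -3 - d + Y d$ ($y{\left(Y,d \right)} = \left(d Y - d\right) - 3 = \left(Y d - d\right) - 3 = \left(- d + Y d\right) - 3 = -3 - d + Y d$)
$l = -33$ ($l = -11 - 22 = -33$)
$- 6 l y{\left(6,4 \right)} \left(5 + 6\right) = \left(-6\right) \left(-33\right) \left(-3 - 4 + 6 \cdot 4\right) \left(5 + 6\right) = 198 \left(-3 - 4 + 24\right) 11 = 198 \cdot 17 \cdot 11 = 198 \cdot 187 = 37026$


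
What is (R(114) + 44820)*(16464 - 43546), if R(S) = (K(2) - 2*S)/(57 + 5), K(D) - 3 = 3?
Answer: -37625266338/31 ≈ -1.2137e+9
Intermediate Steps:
K(D) = 6 (K(D) = 3 + 3 = 6)
R(S) = 3/31 - S/31 (R(S) = (6 - 2*S)/(57 + 5) = (6 - 2*S)/62 = (6 - 2*S)*(1/62) = 3/31 - S/31)
(R(114) + 44820)*(16464 - 43546) = ((3/31 - 1/31*114) + 44820)*(16464 - 43546) = ((3/31 - 114/31) + 44820)*(-27082) = (-111/31 + 44820)*(-27082) = (1389309/31)*(-27082) = -37625266338/31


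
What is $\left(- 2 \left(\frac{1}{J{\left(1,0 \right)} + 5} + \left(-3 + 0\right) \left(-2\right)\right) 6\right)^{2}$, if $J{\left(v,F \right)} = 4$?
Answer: $\frac{48400}{9} \approx 5377.8$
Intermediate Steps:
$\left(- 2 \left(\frac{1}{J{\left(1,0 \right)} + 5} + \left(-3 + 0\right) \left(-2\right)\right) 6\right)^{2} = \left(- 2 \left(\frac{1}{4 + 5} + \left(-3 + 0\right) \left(-2\right)\right) 6\right)^{2} = \left(- 2 \left(\frac{1}{9} - -6\right) 6\right)^{2} = \left(- 2 \left(\frac{1}{9} + 6\right) 6\right)^{2} = \left(\left(-2\right) \frac{55}{9} \cdot 6\right)^{2} = \left(\left(- \frac{110}{9}\right) 6\right)^{2} = \left(- \frac{220}{3}\right)^{2} = \frac{48400}{9}$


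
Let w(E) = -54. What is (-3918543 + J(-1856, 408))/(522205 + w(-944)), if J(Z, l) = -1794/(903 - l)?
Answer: -6665569/888195 ≈ -7.5046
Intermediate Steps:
(-3918543 + J(-1856, 408))/(522205 + w(-944)) = (-3918543 + 1794/(-903 + 408))/(522205 - 54) = (-3918543 + 1794/(-495))/522151 = (-3918543 + 1794*(-1/495))*(1/522151) = (-3918543 - 598/165)*(1/522151) = -646560193/165*1/522151 = -6665569/888195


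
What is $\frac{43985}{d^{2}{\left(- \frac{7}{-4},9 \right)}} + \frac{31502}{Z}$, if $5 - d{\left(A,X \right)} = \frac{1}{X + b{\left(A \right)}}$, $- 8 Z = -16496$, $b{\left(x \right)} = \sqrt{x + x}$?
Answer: $\frac{26202849172264}{14091511079} - \frac{66593290 \sqrt{14}}{13667809} \approx 1841.2$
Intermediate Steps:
$b{\left(x \right)} = \sqrt{2} \sqrt{x}$ ($b{\left(x \right)} = \sqrt{2 x} = \sqrt{2} \sqrt{x}$)
$Z = 2062$ ($Z = \left(- \frac{1}{8}\right) \left(-16496\right) = 2062$)
$d{\left(A,X \right)} = 5 - \frac{1}{X + \sqrt{2} \sqrt{A}}$
$\frac{43985}{d^{2}{\left(- \frac{7}{-4},9 \right)}} + \frac{31502}{Z} = \frac{43985}{\left(\frac{-1 + 5 \cdot 9 + 5 \sqrt{2} \sqrt{- \frac{7}{-4}}}{9 + \sqrt{2} \sqrt{- \frac{7}{-4}}}\right)^{2}} + \frac{31502}{2062} = \frac{43985}{\left(\frac{-1 + 45 + 5 \sqrt{2} \sqrt{\left(-7\right) \left(- \frac{1}{4}\right)}}{9 + \sqrt{2} \sqrt{\left(-7\right) \left(- \frac{1}{4}\right)}}\right)^{2}} + 31502 \cdot \frac{1}{2062} = \frac{43985}{\left(\frac{-1 + 45 + 5 \sqrt{2} \sqrt{\frac{7}{4}}}{9 + \sqrt{2} \sqrt{\frac{7}{4}}}\right)^{2}} + \frac{15751}{1031} = \frac{43985}{\left(\frac{-1 + 45 + 5 \sqrt{2} \frac{\sqrt{7}}{2}}{9 + \sqrt{2} \frac{\sqrt{7}}{2}}\right)^{2}} + \frac{15751}{1031} = \frac{43985}{\left(\frac{-1 + 45 + \frac{5 \sqrt{14}}{2}}{9 + \frac{\sqrt{14}}{2}}\right)^{2}} + \frac{15751}{1031} = \frac{43985}{\left(\frac{44 + \frac{5 \sqrt{14}}{2}}{9 + \frac{\sqrt{14}}{2}}\right)^{2}} + \frac{15751}{1031} = \frac{43985}{\frac{1}{\left(9 + \frac{\sqrt{14}}{2}\right)^{2}} \left(44 + \frac{5 \sqrt{14}}{2}\right)^{2}} + \frac{15751}{1031} = 43985 \frac{\left(9 + \frac{\sqrt{14}}{2}\right)^{2}}{\left(44 + \frac{5 \sqrt{14}}{2}\right)^{2}} + \frac{15751}{1031} = \frac{43985 \left(9 + \frac{\sqrt{14}}{2}\right)^{2}}{\left(44 + \frac{5 \sqrt{14}}{2}\right)^{2}} + \frac{15751}{1031} = \frac{15751}{1031} + \frac{43985 \left(9 + \frac{\sqrt{14}}{2}\right)^{2}}{\left(44 + \frac{5 \sqrt{14}}{2}\right)^{2}}$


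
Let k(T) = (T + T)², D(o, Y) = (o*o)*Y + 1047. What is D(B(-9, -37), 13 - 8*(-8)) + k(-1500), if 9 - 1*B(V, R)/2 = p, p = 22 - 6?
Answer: 9016139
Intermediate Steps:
p = 16
B(V, R) = -14 (B(V, R) = 18 - 2*16 = 18 - 32 = -14)
D(o, Y) = 1047 + Y*o² (D(o, Y) = o²*Y + 1047 = Y*o² + 1047 = 1047 + Y*o²)
k(T) = 4*T² (k(T) = (2*T)² = 4*T²)
D(B(-9, -37), 13 - 8*(-8)) + k(-1500) = (1047 + (13 - 8*(-8))*(-14)²) + 4*(-1500)² = (1047 + (13 + 64)*196) + 4*2250000 = (1047 + 77*196) + 9000000 = (1047 + 15092) + 9000000 = 16139 + 9000000 = 9016139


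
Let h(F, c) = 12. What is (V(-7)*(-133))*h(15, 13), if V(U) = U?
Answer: 11172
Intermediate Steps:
(V(-7)*(-133))*h(15, 13) = -7*(-133)*12 = 931*12 = 11172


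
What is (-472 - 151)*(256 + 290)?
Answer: -340158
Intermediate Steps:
(-472 - 151)*(256 + 290) = -623*546 = -340158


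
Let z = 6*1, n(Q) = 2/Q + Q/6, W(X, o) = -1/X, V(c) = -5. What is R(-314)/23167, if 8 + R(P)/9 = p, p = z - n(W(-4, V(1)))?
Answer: -723/185336 ≈ -0.0039010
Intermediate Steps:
n(Q) = 2/Q + Q/6 (n(Q) = 2/Q + Q*(⅙) = 2/Q + Q/6)
z = 6
p = -49/24 (p = 6 - (2/((-1/(-4))) + (-1/(-4))/6) = 6 - (2/((-1*(-¼))) + (-1*(-¼))/6) = 6 - (2/(¼) + (⅙)*(¼)) = 6 - (2*4 + 1/24) = 6 - (8 + 1/24) = 6 - 1*193/24 = 6 - 193/24 = -49/24 ≈ -2.0417)
R(P) = -723/8 (R(P) = -72 + 9*(-49/24) = -72 - 147/8 = -723/8)
R(-314)/23167 = -723/8/23167 = -723/8*1/23167 = -723/185336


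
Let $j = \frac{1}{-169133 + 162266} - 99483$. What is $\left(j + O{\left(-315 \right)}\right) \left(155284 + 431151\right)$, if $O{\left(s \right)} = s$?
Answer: $- \frac{401891451159145}{6867} \approx -5.8525 \cdot 10^{10}$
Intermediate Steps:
$j = - \frac{683149762}{6867}$ ($j = \frac{1}{-6867} - 99483 = - \frac{1}{6867} - 99483 = - \frac{683149762}{6867} \approx -99483.0$)
$\left(j + O{\left(-315 \right)}\right) \left(155284 + 431151\right) = \left(- \frac{683149762}{6867} - 315\right) \left(155284 + 431151\right) = \left(- \frac{685312867}{6867}\right) 586435 = - \frac{401891451159145}{6867}$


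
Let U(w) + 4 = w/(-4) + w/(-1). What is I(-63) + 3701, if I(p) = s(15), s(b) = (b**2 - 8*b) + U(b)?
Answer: 15133/4 ≈ 3783.3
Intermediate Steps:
U(w) = -4 - 5*w/4 (U(w) = -4 + (w/(-4) + w/(-1)) = -4 + (w*(-1/4) + w*(-1)) = -4 + (-w/4 - w) = -4 - 5*w/4)
s(b) = -4 + b**2 - 37*b/4 (s(b) = (b**2 - 8*b) + (-4 - 5*b/4) = -4 + b**2 - 37*b/4)
I(p) = 329/4 (I(p) = -4 + 15**2 - 37/4*15 = -4 + 225 - 555/4 = 329/4)
I(-63) + 3701 = 329/4 + 3701 = 15133/4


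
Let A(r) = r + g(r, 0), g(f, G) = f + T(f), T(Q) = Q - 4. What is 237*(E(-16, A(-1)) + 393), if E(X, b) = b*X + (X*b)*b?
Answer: -66123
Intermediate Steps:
T(Q) = -4 + Q
g(f, G) = -4 + 2*f (g(f, G) = f + (-4 + f) = -4 + 2*f)
A(r) = -4 + 3*r (A(r) = r + (-4 + 2*r) = -4 + 3*r)
E(X, b) = X*b + X*b²
237*(E(-16, A(-1)) + 393) = 237*(-16*(-4 + 3*(-1))*(1 + (-4 + 3*(-1))) + 393) = 237*(-16*(-4 - 3)*(1 + (-4 - 3)) + 393) = 237*(-16*(-7)*(1 - 7) + 393) = 237*(-16*(-7)*(-6) + 393) = 237*(-672 + 393) = 237*(-279) = -66123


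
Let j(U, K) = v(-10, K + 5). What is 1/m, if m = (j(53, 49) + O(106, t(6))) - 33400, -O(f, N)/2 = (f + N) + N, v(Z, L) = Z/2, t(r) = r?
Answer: -1/33641 ≈ -2.9726e-5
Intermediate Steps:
v(Z, L) = Z/2 (v(Z, L) = Z*(1/2) = Z/2)
j(U, K) = -5 (j(U, K) = (1/2)*(-10) = -5)
O(f, N) = -4*N - 2*f (O(f, N) = -2*((f + N) + N) = -2*((N + f) + N) = -2*(f + 2*N) = -4*N - 2*f)
m = -33641 (m = (-5 + (-4*6 - 2*106)) - 33400 = (-5 + (-24 - 212)) - 33400 = (-5 - 236) - 33400 = -241 - 33400 = -33641)
1/m = 1/(-33641) = -1/33641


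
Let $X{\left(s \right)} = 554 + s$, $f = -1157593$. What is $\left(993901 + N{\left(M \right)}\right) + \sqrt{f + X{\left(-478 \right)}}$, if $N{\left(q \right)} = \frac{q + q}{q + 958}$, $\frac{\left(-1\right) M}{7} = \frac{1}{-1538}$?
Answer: $\frac{1464424666325}{1473411} + 3 i \sqrt{128613} \approx 9.939 \cdot 10^{5} + 1075.9 i$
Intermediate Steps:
$M = \frac{7}{1538}$ ($M = - \frac{7}{-1538} = \left(-7\right) \left(- \frac{1}{1538}\right) = \frac{7}{1538} \approx 0.0045514$)
$N{\left(q \right)} = \frac{2 q}{958 + q}$
$\left(993901 + N{\left(M \right)}\right) + \sqrt{f + X{\left(-478 \right)}} = \left(993901 + 2 \cdot \frac{7}{1538} \frac{1}{958 + \frac{7}{1538}}\right) + \sqrt{-1157593 + \left(554 - 478\right)} = \left(993901 + 2 \cdot \frac{7}{1538} \frac{1}{\frac{1473411}{1538}}\right) + \sqrt{-1157593 + 76} = \left(993901 + 2 \cdot \frac{7}{1538} \cdot \frac{1538}{1473411}\right) + \sqrt{-1157517} = \left(993901 + \frac{14}{1473411}\right) + 3 i \sqrt{128613} = \frac{1464424666325}{1473411} + 3 i \sqrt{128613}$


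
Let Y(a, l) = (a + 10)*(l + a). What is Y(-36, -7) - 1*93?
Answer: 1025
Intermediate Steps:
Y(a, l) = (10 + a)*(a + l)
Y(-36, -7) - 1*93 = ((-36)**2 + 10*(-36) + 10*(-7) - 36*(-7)) - 1*93 = (1296 - 360 - 70 + 252) - 93 = 1118 - 93 = 1025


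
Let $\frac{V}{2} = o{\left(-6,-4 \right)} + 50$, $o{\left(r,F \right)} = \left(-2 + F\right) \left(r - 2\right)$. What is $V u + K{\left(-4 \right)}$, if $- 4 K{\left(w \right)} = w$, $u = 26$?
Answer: $5097$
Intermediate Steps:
$o{\left(r,F \right)} = \left(-2 + F\right) \left(-2 + r\right)$
$K{\left(w \right)} = - \frac{w}{4}$
$V = 196$ ($V = 2 \left(\left(4 - -8 - -12 - -24\right) + 50\right) = 2 \left(\left(4 + 8 + 12 + 24\right) + 50\right) = 2 \left(48 + 50\right) = 2 \cdot 98 = 196$)
$V u + K{\left(-4 \right)} = 196 \cdot 26 - -1 = 5096 + 1 = 5097$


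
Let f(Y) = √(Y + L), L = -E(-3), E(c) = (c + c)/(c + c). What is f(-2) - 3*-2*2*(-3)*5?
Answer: -180 + I*√3 ≈ -180.0 + 1.732*I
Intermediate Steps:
E(c) = 1 (E(c) = (2*c)/((2*c)) = (2*c)*(1/(2*c)) = 1)
L = -1 (L = -1*1 = -1)
f(Y) = √(-1 + Y) (f(Y) = √(Y - 1) = √(-1 + Y))
f(-2) - 3*-2*2*(-3)*5 = √(-1 - 2) - 3*-2*2*(-3)*5 = √(-3) - 3*(-4*(-3))*5 = I*√3 - 36*5 = I*√3 - 3*60 = I*√3 - 180 = -180 + I*√3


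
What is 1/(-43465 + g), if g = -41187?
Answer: -1/84652 ≈ -1.1813e-5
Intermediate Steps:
1/(-43465 + g) = 1/(-43465 - 41187) = 1/(-84652) = -1/84652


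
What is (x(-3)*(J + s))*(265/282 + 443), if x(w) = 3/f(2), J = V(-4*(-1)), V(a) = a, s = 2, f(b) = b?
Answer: 375573/94 ≈ 3995.5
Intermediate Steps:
J = 4 (J = -4*(-1) = 4)
x(w) = 3/2
(x(-3)*(J + s))*(265/282 + 443) = (3*(4 + 2)/2)*(265/282 + 443) = ((3/2)*6)*(265*(1/282) + 443) = 9*(265/282 + 443) = 9*(125191/282) = 375573/94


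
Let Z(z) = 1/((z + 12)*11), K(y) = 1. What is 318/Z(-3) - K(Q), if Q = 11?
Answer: 31481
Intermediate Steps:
Z(z) = 1/(11*(12 + z)) (Z(z) = (1/11)/(12 + z) = 1/(11*(12 + z)))
318/Z(-3) - K(Q) = 318/((1/(11*(12 - 3)))) - 1*1 = 318/(((1/11)/9)) - 1 = 318/(((1/11)*(⅑))) - 1 = 318/(1/99) - 1 = 318*99 - 1 = 31482 - 1 = 31481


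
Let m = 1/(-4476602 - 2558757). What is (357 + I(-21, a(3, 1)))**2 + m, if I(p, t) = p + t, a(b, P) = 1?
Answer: 798998686270/7035359 ≈ 1.1357e+5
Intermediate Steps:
m = -1/7035359 (m = 1/(-7035359) = -1/7035359 ≈ -1.4214e-7)
(357 + I(-21, a(3, 1)))**2 + m = (357 + (-21 + 1))**2 - 1/7035359 = (357 - 20)**2 - 1/7035359 = 337**2 - 1/7035359 = 113569 - 1/7035359 = 798998686270/7035359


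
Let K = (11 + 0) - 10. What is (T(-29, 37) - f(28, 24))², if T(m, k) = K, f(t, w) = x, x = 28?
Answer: 729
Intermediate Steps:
K = 1 (K = 11 - 10 = 1)
f(t, w) = 28
T(m, k) = 1
(T(-29, 37) - f(28, 24))² = (1 - 1*28)² = (1 - 28)² = (-27)² = 729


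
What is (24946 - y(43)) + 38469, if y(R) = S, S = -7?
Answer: 63422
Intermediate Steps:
y(R) = -7
(24946 - y(43)) + 38469 = (24946 - 1*(-7)) + 38469 = (24946 + 7) + 38469 = 24953 + 38469 = 63422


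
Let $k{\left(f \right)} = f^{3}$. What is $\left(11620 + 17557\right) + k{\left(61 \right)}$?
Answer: $256158$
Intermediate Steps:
$\left(11620 + 17557\right) + k{\left(61 \right)} = \left(11620 + 17557\right) + 61^{3} = 29177 + 226981 = 256158$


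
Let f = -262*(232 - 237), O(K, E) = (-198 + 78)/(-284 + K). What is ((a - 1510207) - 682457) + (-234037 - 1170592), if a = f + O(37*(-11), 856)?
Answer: -2484824133/691 ≈ -3.5960e+6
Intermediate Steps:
O(K, E) = -120/(-284 + K)
f = 1310 (f = -262*(-5) = 1310)
a = 905330/691 (a = 1310 - 120/(-284 + 37*(-11)) = 1310 - 120/(-284 - 407) = 1310 - 120/(-691) = 1310 - 120*(-1/691) = 1310 + 120/691 = 905330/691 ≈ 1310.2)
((a - 1510207) - 682457) + (-234037 - 1170592) = ((905330/691 - 1510207) - 682457) + (-234037 - 1170592) = (-1042647707/691 - 682457) - 1404629 = -1514225494/691 - 1404629 = -2484824133/691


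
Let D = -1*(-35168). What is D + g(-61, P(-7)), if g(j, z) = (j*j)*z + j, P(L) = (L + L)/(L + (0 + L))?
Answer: 38828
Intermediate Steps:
D = 35168
P(L) = 1 (P(L) = (2*L)/(L + L) = (2*L)/((2*L)) = (2*L)*(1/(2*L)) = 1)
g(j, z) = j + z*j**2 (g(j, z) = j**2*z + j = z*j**2 + j = j + z*j**2)
D + g(-61, P(-7)) = 35168 - 61*(1 - 61*1) = 35168 - 61*(1 - 61) = 35168 - 61*(-60) = 35168 + 3660 = 38828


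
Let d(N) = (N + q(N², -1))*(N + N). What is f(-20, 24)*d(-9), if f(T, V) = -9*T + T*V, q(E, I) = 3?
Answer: -32400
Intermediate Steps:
d(N) = 2*N*(3 + N) (d(N) = (N + 3)*(N + N) = (3 + N)*(2*N) = 2*N*(3 + N))
f(-20, 24)*d(-9) = (-20*(-9 + 24))*(2*(-9)*(3 - 9)) = (-20*15)*(2*(-9)*(-6)) = -300*108 = -32400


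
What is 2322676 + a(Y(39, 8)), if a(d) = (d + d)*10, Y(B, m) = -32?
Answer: 2322036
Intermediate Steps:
a(d) = 20*d (a(d) = (2*d)*10 = 20*d)
2322676 + a(Y(39, 8)) = 2322676 + 20*(-32) = 2322676 - 640 = 2322036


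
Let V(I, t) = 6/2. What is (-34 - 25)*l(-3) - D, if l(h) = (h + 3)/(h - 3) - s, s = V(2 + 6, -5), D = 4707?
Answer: -4530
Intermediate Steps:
V(I, t) = 3 (V(I, t) = 6*(½) = 3)
s = 3
l(h) = -3 + (3 + h)/(-3 + h) (l(h) = (h + 3)/(h - 3) - 1*3 = (3 + h)/(-3 + h) - 3 = -3 + (3 + h)/(-3 + h))
(-34 - 25)*l(-3) - D = (-34 - 25)*(2*(6 - 1*(-3))/(-3 - 3)) - 1*4707 = -118*(6 + 3)/(-6) - 4707 = -118*(-1)*9/6 - 4707 = -59*(-3) - 4707 = 177 - 4707 = -4530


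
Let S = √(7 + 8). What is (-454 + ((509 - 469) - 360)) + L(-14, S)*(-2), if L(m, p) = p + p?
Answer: -774 - 4*√15 ≈ -789.49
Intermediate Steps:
S = √15 ≈ 3.8730
L(m, p) = 2*p
(-454 + ((509 - 469) - 360)) + L(-14, S)*(-2) = (-454 + ((509 - 469) - 360)) + (2*√15)*(-2) = (-454 + (40 - 360)) - 4*√15 = (-454 - 320) - 4*√15 = -774 - 4*√15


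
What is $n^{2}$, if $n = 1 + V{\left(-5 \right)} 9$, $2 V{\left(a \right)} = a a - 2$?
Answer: $\frac{43681}{4} \approx 10920.0$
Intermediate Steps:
$V{\left(a \right)} = -1 + \frac{a^{2}}{2}$ ($V{\left(a \right)} = \frac{a a - 2}{2} = \frac{a^{2} - 2}{2} = \frac{-2 + a^{2}}{2} = -1 + \frac{a^{2}}{2}$)
$n = \frac{209}{2}$ ($n = 1 + \left(-1 + \frac{\left(-5\right)^{2}}{2}\right) 9 = 1 + \left(-1 + \frac{1}{2} \cdot 25\right) 9 = 1 + \left(-1 + \frac{25}{2}\right) 9 = 1 + \frac{23}{2} \cdot 9 = 1 + \frac{207}{2} = \frac{209}{2} \approx 104.5$)
$n^{2} = \left(\frac{209}{2}\right)^{2} = \frac{43681}{4}$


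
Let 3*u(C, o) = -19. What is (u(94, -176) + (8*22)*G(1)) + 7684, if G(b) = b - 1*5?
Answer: 20921/3 ≈ 6973.7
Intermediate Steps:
u(C, o) = -19/3 (u(C, o) = (⅓)*(-19) = -19/3)
G(b) = -5 + b (G(b) = b - 5 = -5 + b)
(u(94, -176) + (8*22)*G(1)) + 7684 = (-19/3 + (8*22)*(-5 + 1)) + 7684 = (-19/3 + 176*(-4)) + 7684 = (-19/3 - 704) + 7684 = -2131/3 + 7684 = 20921/3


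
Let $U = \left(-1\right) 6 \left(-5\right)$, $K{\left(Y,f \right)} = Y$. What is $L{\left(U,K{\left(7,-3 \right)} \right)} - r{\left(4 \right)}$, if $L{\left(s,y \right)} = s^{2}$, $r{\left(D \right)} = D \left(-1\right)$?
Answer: $904$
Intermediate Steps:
$U = 30$ ($U = \left(-6\right) \left(-5\right) = 30$)
$r{\left(D \right)} = - D$
$L{\left(U,K{\left(7,-3 \right)} \right)} - r{\left(4 \right)} = 30^{2} - \left(-1\right) 4 = 900 - -4 = 900 + 4 = 904$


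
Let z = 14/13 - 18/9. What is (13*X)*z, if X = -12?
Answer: 144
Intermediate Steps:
z = -12/13 (z = 14*(1/13) - 18*⅑ = 14/13 - 2 = -12/13 ≈ -0.92308)
(13*X)*z = (13*(-12))*(-12/13) = -156*(-12/13) = 144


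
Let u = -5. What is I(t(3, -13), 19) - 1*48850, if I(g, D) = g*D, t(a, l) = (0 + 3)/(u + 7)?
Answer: -97643/2 ≈ -48822.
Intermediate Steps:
t(a, l) = 3/2 (t(a, l) = (0 + 3)/(-5 + 7) = 3/2)
I(g, D) = D*g
I(t(3, -13), 19) - 1*48850 = 19*(3/2) - 1*48850 = 57/2 - 48850 = -97643/2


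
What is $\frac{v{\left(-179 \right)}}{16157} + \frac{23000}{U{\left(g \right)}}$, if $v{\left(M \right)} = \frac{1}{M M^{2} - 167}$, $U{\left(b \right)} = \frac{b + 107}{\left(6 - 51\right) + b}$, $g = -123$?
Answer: $\frac{22379459761742999}{92668570442} \approx 2.415 \cdot 10^{5}$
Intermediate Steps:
$U{\left(b \right)} = \frac{107 + b}{-45 + b}$
$v{\left(M \right)} = \frac{1}{-167 + M^{3}}$ ($v{\left(M \right)} = \frac{1}{M^{3} - 167} = \frac{1}{-167 + M^{3}}$)
$\frac{v{\left(-179 \right)}}{16157} + \frac{23000}{U{\left(g \right)}} = \frac{1}{\left(-167 + \left(-179\right)^{3}\right) 16157} + \frac{23000}{\frac{1}{-45 - 123} \left(107 - 123\right)} = \frac{1}{-167 - 5735339} \cdot \frac{1}{16157} + \frac{23000}{\frac{1}{-168} \left(-16\right)} = \frac{1}{-5735506} \cdot \frac{1}{16157} + \frac{23000}{\left(- \frac{1}{168}\right) \left(-16\right)} = \left(- \frac{1}{5735506}\right) \frac{1}{16157} + \frac{23000}{\frac{2}{21}} = - \frac{1}{92668570442} + 23000 \cdot \frac{21}{2} = - \frac{1}{92668570442} + 241500 = \frac{22379459761742999}{92668570442}$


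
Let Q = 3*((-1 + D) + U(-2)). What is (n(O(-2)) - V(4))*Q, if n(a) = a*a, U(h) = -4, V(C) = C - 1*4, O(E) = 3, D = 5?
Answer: 0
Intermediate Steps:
V(C) = -4 + C (V(C) = C - 4 = -4 + C)
n(a) = a²
Q = 0 (Q = 3*((-1 + 5) - 4) = 3*(4 - 4) = 3*0 = 0)
(n(O(-2)) - V(4))*Q = (3² - (-4 + 4))*0 = (9 - 1*0)*0 = (9 + 0)*0 = 9*0 = 0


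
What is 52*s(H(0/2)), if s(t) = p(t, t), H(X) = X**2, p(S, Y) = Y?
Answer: 0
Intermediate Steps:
s(t) = t
52*s(H(0/2)) = 52*(0/2)**2 = 52*(0*(1/2))**2 = 52*0**2 = 52*0 = 0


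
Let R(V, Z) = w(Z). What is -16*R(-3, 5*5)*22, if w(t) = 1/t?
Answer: -352/25 ≈ -14.080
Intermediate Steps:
R(V, Z) = 1/Z
-16*R(-3, 5*5)*22 = -16/(5*5)*22 = -16/25*22 = -352/25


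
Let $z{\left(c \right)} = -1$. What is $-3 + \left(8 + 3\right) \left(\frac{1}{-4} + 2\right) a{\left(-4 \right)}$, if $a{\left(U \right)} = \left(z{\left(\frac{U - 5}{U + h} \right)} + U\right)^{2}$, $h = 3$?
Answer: $\frac{1913}{4} \approx 478.25$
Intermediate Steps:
$a{\left(U \right)} = \left(-1 + U\right)^{2}$
$-3 + \left(8 + 3\right) \left(\frac{1}{-4} + 2\right) a{\left(-4 \right)} = -3 + \left(8 + 3\right) \left(\frac{1}{-4} + 2\right) \left(-1 - 4\right)^{2} = -3 + 11 \left(- \frac{1}{4} + 2\right) \left(-5\right)^{2} = -3 + 11 \cdot \frac{7}{4} \cdot 25 = -3 + \frac{77}{4} \cdot 25 = -3 + \frac{1925}{4} = \frac{1913}{4}$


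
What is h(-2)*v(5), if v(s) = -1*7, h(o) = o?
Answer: 14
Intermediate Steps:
v(s) = -7
h(-2)*v(5) = -2*(-7) = 14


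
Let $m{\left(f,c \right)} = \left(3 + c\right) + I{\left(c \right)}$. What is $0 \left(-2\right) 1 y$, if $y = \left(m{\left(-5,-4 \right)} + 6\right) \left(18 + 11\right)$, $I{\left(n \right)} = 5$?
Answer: $0$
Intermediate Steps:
$m{\left(f,c \right)} = 8 + c$ ($m{\left(f,c \right)} = \left(3 + c\right) + 5 = 8 + c$)
$y = 290$ ($y = \left(\left(8 - 4\right) + 6\right) \left(18 + 11\right) = \left(4 + 6\right) 29 = 10 \cdot 29 = 290$)
$0 \left(-2\right) 1 y = 0 \left(-2\right) 1 \cdot 290 = 0 \cdot 1 \cdot 290 = 0 \cdot 290 = 0$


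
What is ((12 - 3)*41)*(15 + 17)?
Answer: 11808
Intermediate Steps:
((12 - 3)*41)*(15 + 17) = (9*41)*32 = 369*32 = 11808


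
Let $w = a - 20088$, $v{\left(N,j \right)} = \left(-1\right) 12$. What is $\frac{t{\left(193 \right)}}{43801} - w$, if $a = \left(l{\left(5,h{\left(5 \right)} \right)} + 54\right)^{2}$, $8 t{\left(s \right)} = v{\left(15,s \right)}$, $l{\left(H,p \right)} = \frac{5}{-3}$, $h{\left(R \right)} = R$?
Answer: $\frac{13678439059}{788418} \approx 17349.0$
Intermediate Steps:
$v{\left(N,j \right)} = -12$
$l{\left(H,p \right)} = - \frac{5}{3}$ ($l{\left(H,p \right)} = 5 \left(- \frac{1}{3}\right) = - \frac{5}{3}$)
$t{\left(s \right)} = - \frac{3}{2}$ ($t{\left(s \right)} = \frac{1}{8} \left(-12\right) = - \frac{3}{2}$)
$a = \frac{24649}{9}$ ($a = \left(- \frac{5}{3} + 54\right)^{2} = \left(\frac{157}{3}\right)^{2} = \frac{24649}{9} \approx 2738.8$)
$w = - \frac{156143}{9}$ ($w = \frac{24649}{9} - 20088 = - \frac{156143}{9} \approx -17349.0$)
$\frac{t{\left(193 \right)}}{43801} - w = - \frac{3}{2 \cdot 43801} - - \frac{156143}{9} = \left(- \frac{3}{2}\right) \frac{1}{43801} + \frac{156143}{9} = - \frac{3}{87602} + \frac{156143}{9} = \frac{13678439059}{788418}$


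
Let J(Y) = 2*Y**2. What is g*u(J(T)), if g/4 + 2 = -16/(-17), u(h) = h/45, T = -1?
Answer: -16/85 ≈ -0.18824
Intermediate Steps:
u(h) = h/45 (u(h) = h*(1/45) = h/45)
g = -72/17 (g = -8 + 4*(-16/(-17)) = -8 + 4*(-16*(-1/17)) = -8 + 4*(16/17) = -8 + 64/17 = -72/17 ≈ -4.2353)
g*u(J(T)) = -8*2*(-1)**2/85 = -8*2*1/85 = -8*2/85 = -72/17*2/45 = -16/85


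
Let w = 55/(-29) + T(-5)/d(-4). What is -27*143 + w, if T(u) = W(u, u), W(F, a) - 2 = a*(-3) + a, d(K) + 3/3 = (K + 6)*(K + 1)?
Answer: -784516/203 ≈ -3864.6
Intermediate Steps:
d(K) = -1 + (1 + K)*(6 + K) (d(K) = -1 + (K + 6)*(K + 1) = -1 + (6 + K)*(1 + K) = -1 + (1 + K)*(6 + K))
W(F, a) = 2 - 2*a (W(F, a) = 2 + (a*(-3) + a) = 2 + (-3*a + a) = 2 - 2*a)
T(u) = 2 - 2*u
w = -733/203 (w = 55/(-29) + (2 - 2*(-5))/(5 + (-4)² + 7*(-4)) = 55*(-1/29) + (2 + 10)/(5 + 16 - 28) = -55/29 + 12/(-7) = -55/29 + 12*(-⅐) = -55/29 - 12/7 = -733/203 ≈ -3.6108)
-27*143 + w = -27*143 - 733/203 = -3861 - 733/203 = -784516/203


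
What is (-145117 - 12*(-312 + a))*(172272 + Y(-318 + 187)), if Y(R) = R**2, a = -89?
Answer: -26578397065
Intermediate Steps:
(-145117 - 12*(-312 + a))*(172272 + Y(-318 + 187)) = (-145117 - 12*(-312 - 89))*(172272 + (-318 + 187)**2) = (-145117 - 12*(-401))*(172272 + (-131)**2) = (-145117 + 4812)*(172272 + 17161) = -140305*189433 = -26578397065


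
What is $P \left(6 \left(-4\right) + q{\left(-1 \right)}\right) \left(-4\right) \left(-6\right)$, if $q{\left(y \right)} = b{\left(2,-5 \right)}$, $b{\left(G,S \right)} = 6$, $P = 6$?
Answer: $-2592$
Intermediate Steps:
$q{\left(y \right)} = 6$
$P \left(6 \left(-4\right) + q{\left(-1 \right)}\right) \left(-4\right) \left(-6\right) = 6 \left(6 \left(-4\right) + 6\right) \left(-4\right) \left(-6\right) = 6 \left(-24 + 6\right) \left(-4\right) \left(-6\right) = 6 \left(-18\right) \left(-4\right) \left(-6\right) = \left(-108\right) \left(-4\right) \left(-6\right) = 432 \left(-6\right) = -2592$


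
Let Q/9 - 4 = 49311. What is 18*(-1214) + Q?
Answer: 421983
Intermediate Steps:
Q = 443835 (Q = 36 + 9*49311 = 36 + 443799 = 443835)
18*(-1214) + Q = 18*(-1214) + 443835 = -21852 + 443835 = 421983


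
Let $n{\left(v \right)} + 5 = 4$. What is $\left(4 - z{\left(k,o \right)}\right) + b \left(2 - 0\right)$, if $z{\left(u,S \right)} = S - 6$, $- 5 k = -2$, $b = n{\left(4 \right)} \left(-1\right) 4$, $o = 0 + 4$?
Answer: $14$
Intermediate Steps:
$n{\left(v \right)} = -1$ ($n{\left(v \right)} = -5 + 4 = -1$)
$o = 4$
$b = 4$ ($b = \left(-1\right) \left(-1\right) 4 = 1 \cdot 4 = 4$)
$k = \frac{2}{5}$ ($k = \left(- \frac{1}{5}\right) \left(-2\right) = \frac{2}{5} \approx 0.4$)
$z{\left(u,S \right)} = -6 + S$ ($z{\left(u,S \right)} = S - 6 = -6 + S$)
$\left(4 - z{\left(k,o \right)}\right) + b \left(2 - 0\right) = \left(4 - \left(-6 + 4\right)\right) + 4 \left(2 - 0\right) = \left(4 - -2\right) + 4 \left(2 + 0\right) = \left(4 + 2\right) + 4 \cdot 2 = 6 + 8 = 14$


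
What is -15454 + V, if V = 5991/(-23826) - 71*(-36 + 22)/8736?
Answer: -38293869539/2477904 ≈ -15454.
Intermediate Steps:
V = -341123/2477904 (V = 5991*(-1/23826) - 71*(-14)*(1/8736) = -1997/7942 + 994*(1/8736) = -1997/7942 + 71/624 = -341123/2477904 ≈ -0.13767)
-15454 + V = -15454 - 341123/2477904 = -38293869539/2477904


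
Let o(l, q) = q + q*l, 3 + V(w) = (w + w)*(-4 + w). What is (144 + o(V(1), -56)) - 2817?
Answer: -2225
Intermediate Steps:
V(w) = -3 + 2*w*(-4 + w) (V(w) = -3 + (w + w)*(-4 + w) = -3 + (2*w)*(-4 + w) = -3 + 2*w*(-4 + w))
o(l, q) = q + l*q
(144 + o(V(1), -56)) - 2817 = (144 - 56*(1 + (-3 - 8*1 + 2*1²))) - 2817 = (144 - 56*(1 + (-3 - 8 + 2*1))) - 2817 = (144 - 56*(1 + (-3 - 8 + 2))) - 2817 = (144 - 56*(1 - 9)) - 2817 = (144 - 56*(-8)) - 2817 = (144 + 448) - 2817 = 592 - 2817 = -2225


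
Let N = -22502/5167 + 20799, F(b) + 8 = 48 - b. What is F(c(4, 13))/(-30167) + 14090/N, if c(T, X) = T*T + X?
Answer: 2195067100769/3241321400477 ≈ 0.67721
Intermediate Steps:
c(T, X) = X + T² (c(T, X) = T² + X = X + T²)
F(b) = 40 - b (F(b) = -8 + (48 - b) = 40 - b)
N = 107445931/5167 (N = -22502*1/5167 + 20799 = -22502/5167 + 20799 = 107445931/5167 ≈ 20795.)
F(c(4, 13))/(-30167) + 14090/N = (40 - (13 + 4²))/(-30167) + 14090/(107445931/5167) = (40 - (13 + 16))*(-1/30167) + 14090*(5167/107445931) = (40 - 1*29)*(-1/30167) + 72803030/107445931 = (40 - 29)*(-1/30167) + 72803030/107445931 = 11*(-1/30167) + 72803030/107445931 = -11/30167 + 72803030/107445931 = 2195067100769/3241321400477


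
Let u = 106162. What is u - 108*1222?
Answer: -25814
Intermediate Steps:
u - 108*1222 = 106162 - 108*1222 = 106162 - 131976 = -25814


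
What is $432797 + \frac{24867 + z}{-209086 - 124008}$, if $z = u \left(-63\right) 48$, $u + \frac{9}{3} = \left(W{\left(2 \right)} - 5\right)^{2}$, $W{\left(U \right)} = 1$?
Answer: $\frac{144162098363}{333094} \approx 4.328 \cdot 10^{5}$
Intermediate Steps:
$u = 13$ ($u = -3 + \left(1 - 5\right)^{2} = -3 + \left(-4\right)^{2} = -3 + 16 = 13$)
$z = -39312$ ($z = 13 \left(-63\right) 48 = \left(-819\right) 48 = -39312$)
$432797 + \frac{24867 + z}{-209086 - 124008} = 432797 + \frac{24867 - 39312}{-209086 - 124008} = 432797 - \frac{14445}{-333094} = 432797 - - \frac{14445}{333094} = 432797 + \frac{14445}{333094} = \frac{144162098363}{333094}$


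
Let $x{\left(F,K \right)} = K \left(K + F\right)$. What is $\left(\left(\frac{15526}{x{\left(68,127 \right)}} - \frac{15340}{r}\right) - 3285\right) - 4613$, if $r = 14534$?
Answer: $- \frac{8410997042}{1064895} \approx -7898.4$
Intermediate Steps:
$x{\left(F,K \right)} = K \left(F + K\right)$
$\left(\left(\frac{15526}{x{\left(68,127 \right)}} - \frac{15340}{r}\right) - 3285\right) - 4613 = \left(\left(\frac{15526}{127 \left(68 + 127\right)} - \frac{15340}{14534}\right) - 3285\right) - 4613 = \left(\left(\frac{15526}{127 \cdot 195} - \frac{590}{559}\right) - 3285\right) - 4613 = \left(\left(\frac{15526}{24765} - \frac{590}{559}\right) - 3285\right) - 4613 = \left(- \frac{456332}{1064895} - 3285\right) - 4613 = - \frac{3498636407}{1064895} - 4613 = - \frac{8410997042}{1064895}$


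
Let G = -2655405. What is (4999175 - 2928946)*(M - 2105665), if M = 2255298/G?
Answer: -3858489790855882889/885135 ≈ -4.3592e+12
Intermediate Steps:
M = -751766/885135 (M = 2255298/(-2655405) = 2255298*(-1/2655405) = -751766/885135 ≈ -0.84932)
(4999175 - 2928946)*(M - 2105665) = (4999175 - 2928946)*(-751766/885135 - 2105665) = 2070229*(-1863798541541/885135) = -3858489790855882889/885135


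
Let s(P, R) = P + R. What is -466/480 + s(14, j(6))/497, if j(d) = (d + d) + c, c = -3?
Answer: -110281/119280 ≈ -0.92456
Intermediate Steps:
j(d) = -3 + 2*d (j(d) = (d + d) - 3 = 2*d - 3 = -3 + 2*d)
-466/480 + s(14, j(6))/497 = -466/480 + (14 + (-3 + 2*6))/497 = -466*1/480 + (14 + (-3 + 12))*(1/497) = -233/240 + (14 + 9)*(1/497) = -233/240 + 23*(1/497) = -233/240 + 23/497 = -110281/119280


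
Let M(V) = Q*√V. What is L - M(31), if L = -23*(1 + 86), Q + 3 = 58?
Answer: -2001 - 55*√31 ≈ -2307.2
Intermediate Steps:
Q = 55 (Q = -3 + 58 = 55)
M(V) = 55*√V
L = -2001 (L = -23*87 = -2001)
L - M(31) = -2001 - 55*√31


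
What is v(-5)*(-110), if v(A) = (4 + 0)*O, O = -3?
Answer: 1320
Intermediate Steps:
v(A) = -12 (v(A) = (4 + 0)*(-3) = 4*(-3) = -12)
v(-5)*(-110) = -12*(-110) = 1320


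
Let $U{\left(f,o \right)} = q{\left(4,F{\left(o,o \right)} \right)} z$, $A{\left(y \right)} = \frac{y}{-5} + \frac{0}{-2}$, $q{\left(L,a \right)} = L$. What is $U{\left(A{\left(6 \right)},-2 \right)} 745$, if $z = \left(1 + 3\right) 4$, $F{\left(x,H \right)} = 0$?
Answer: $47680$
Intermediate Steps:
$z = 16$ ($z = 4 \cdot 4 = 16$)
$A{\left(y \right)} = - \frac{y}{5}$ ($A{\left(y \right)} = y \left(- \frac{1}{5}\right) + 0 \left(- \frac{1}{2}\right) = - \frac{y}{5} + 0 = - \frac{y}{5}$)
$U{\left(f,o \right)} = 64$ ($U{\left(f,o \right)} = 4 \cdot 16 = 64$)
$U{\left(A{\left(6 \right)},-2 \right)} 745 = 64 \cdot 745 = 47680$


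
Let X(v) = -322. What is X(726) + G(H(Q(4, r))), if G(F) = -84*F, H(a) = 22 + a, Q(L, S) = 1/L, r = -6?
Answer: -2191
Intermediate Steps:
X(726) + G(H(Q(4, r))) = -322 - 84*(22 + 1/4) = -322 - 84*89/4 = -322 - 1869 = -2191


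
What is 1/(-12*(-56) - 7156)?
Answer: -1/6484 ≈ -0.00015423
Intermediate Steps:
1/(-12*(-56) - 7156) = 1/(672 - 7156) = 1/(-6484) = -1/6484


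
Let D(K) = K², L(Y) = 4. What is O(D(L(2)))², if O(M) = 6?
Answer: 36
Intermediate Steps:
O(D(L(2)))² = 6² = 36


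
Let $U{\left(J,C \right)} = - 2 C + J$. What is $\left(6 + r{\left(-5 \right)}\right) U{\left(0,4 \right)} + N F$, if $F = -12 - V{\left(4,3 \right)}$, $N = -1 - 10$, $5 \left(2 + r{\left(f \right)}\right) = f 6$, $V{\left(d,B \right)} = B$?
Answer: $181$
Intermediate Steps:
$r{\left(f \right)} = -2 + \frac{6 f}{5}$ ($r{\left(f \right)} = -2 + \frac{f 6}{5} = -2 + \frac{6 f}{5}$)
$N = -11$ ($N = -1 - 10 = -11$)
$U{\left(J,C \right)} = J - 2 C$
$F = -15$ ($F = -12 - 3 = -15$)
$\left(6 + r{\left(-5 \right)}\right) U{\left(0,4 \right)} + N F = \left(6 + \left(-2 + \frac{6}{5} \left(-5\right)\right)\right) \left(0 - 8\right) - -165 = \left(6 - 8\right) \left(0 - 8\right) + 165 = \left(6 - 8\right) \left(-8\right) + 165 = \left(-2\right) \left(-8\right) + 165 = 16 + 165 = 181$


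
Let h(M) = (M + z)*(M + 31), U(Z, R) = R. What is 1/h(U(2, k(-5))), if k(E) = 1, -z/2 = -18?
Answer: 1/1184 ≈ 0.00084459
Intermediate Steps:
z = 36 (z = -2*(-18) = 36)
h(M) = (31 + M)*(36 + M) (h(M) = (M + 36)*(M + 31) = (36 + M)*(31 + M) = (31 + M)*(36 + M))
1/h(U(2, k(-5))) = 1/(1116 + 1² + 67*1) = 1/(1116 + 1 + 67) = 1/1184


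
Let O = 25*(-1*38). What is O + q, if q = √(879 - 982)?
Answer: -950 + I*√103 ≈ -950.0 + 10.149*I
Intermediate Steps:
O = -950 (O = 25*(-38) = -950)
q = I*√103 (q = √(-103) = I*√103 ≈ 10.149*I)
O + q = -950 + I*√103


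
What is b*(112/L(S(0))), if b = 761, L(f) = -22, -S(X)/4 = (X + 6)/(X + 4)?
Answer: -42616/11 ≈ -3874.2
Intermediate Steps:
S(X) = -4*(6 + X)/(4 + X) (S(X) = -4*(X + 6)/(X + 4) = -4*(6 + X)/(4 + X))
b*(112/L(S(0))) = 761*(112/(-22)) = 761*(112*(-1/22)) = 761*(-56/11) = -42616/11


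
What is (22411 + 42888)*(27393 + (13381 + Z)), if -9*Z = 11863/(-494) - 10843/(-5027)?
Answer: 1525911873112147/573078 ≈ 2.6627e+9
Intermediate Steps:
Z = 18092953/7450014 (Z = -(11863/(-494) - 10843/(-5027))/9 = -(11863*(-1/494) - 10843*(-1/5027))/9 = -(-11863/494 + 10843/5027)/9 = -⅑*(-54278859/2483338) = 18092953/7450014 ≈ 2.4286)
(22411 + 42888)*(27393 + (13381 + Z)) = (22411 + 42888)*(27393 + (13381 + 18092953/7450014)) = 65299*(27393 + 99706730287/7450014) = 65299*(303784963789/7450014) = 1525911873112147/573078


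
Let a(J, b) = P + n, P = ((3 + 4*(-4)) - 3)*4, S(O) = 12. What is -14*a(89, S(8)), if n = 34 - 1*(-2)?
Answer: 392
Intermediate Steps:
n = 36 (n = 34 + 2 = 36)
P = -64 (P = ((3 - 16) - 3)*4 = (-13 - 3)*4 = -16*4 = -64)
a(J, b) = -28 (a(J, b) = -64 + 36 = -28)
-14*a(89, S(8)) = -14*(-28) = 392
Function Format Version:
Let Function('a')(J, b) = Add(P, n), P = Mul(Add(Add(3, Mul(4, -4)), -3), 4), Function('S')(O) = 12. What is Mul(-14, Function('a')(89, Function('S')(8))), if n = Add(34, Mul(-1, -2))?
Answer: 392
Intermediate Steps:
n = 36 (n = Add(34, 2) = 36)
P = -64 (P = Mul(Add(Add(3, -16), -3), 4) = Mul(Add(-13, -3), 4) = Mul(-16, 4) = -64)
Function('a')(J, b) = -28 (Function('a')(J, b) = Add(-64, 36) = -28)
Mul(-14, Function('a')(89, Function('S')(8))) = Mul(-14, -28) = 392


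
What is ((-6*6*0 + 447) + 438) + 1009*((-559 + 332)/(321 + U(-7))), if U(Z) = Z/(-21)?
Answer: 166011/964 ≈ 172.21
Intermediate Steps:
U(Z) = -Z/21 (U(Z) = Z*(-1/21) = -Z/21)
((-6*6*0 + 447) + 438) + 1009*((-559 + 332)/(321 + U(-7))) = ((-6*6*0 + 447) + 438) + 1009*((-559 + 332)/(321 - 1/21*(-7))) = ((-36*0 + 447) + 438) + 1009*(-227/(321 + 1/3)) = ((0 + 447) + 438) + 1009*(-227/964/3) = (447 + 438) + 1009*(-227*3/964) = 885 + 1009*(-681/964) = 885 - 687129/964 = 166011/964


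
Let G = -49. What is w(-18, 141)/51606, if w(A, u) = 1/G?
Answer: -1/2528694 ≈ -3.9546e-7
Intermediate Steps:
w(A, u) = -1/49 (w(A, u) = 1/(-49) = -1/49)
w(-18, 141)/51606 = -1/49/51606 = -1/49*1/51606 = -1/2528694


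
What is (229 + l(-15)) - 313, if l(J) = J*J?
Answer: 141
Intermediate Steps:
l(J) = J²
(229 + l(-15)) - 313 = (229 + (-15)²) - 313 = (229 + 225) - 313 = 454 - 313 = 141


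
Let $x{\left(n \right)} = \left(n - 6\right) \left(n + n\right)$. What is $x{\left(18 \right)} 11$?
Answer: $4752$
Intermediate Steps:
$x{\left(n \right)} = 2 n \left(-6 + n\right)$ ($x{\left(n \right)} = \left(-6 + n\right) 2 n = 2 n \left(-6 + n\right)$)
$x{\left(18 \right)} 11 = 2 \cdot 18 \left(-6 + 18\right) 11 = 2 \cdot 18 \cdot 12 \cdot 11 = 432 \cdot 11 = 4752$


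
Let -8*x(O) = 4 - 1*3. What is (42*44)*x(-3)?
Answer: -231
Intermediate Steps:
x(O) = -1/8 (x(O) = -(4 - 1*3)/8 = -(4 - 3)/8 = -1/8*1 = -1/8)
(42*44)*x(-3) = (42*44)*(-1/8) = 1848*(-1/8) = -231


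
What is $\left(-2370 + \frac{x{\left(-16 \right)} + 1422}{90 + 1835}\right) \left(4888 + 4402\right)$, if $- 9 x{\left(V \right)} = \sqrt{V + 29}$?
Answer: $- \frac{8474018424}{385} - \frac{1858 \sqrt{13}}{3465} \approx -2.201 \cdot 10^{7}$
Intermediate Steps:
$x{\left(V \right)} = - \frac{\sqrt{29 + V}}{9}$ ($x{\left(V \right)} = - \frac{\sqrt{V + 29}}{9} = - \frac{\sqrt{29 + V}}{9}$)
$\left(-2370 + \frac{x{\left(-16 \right)} + 1422}{90 + 1835}\right) \left(4888 + 4402\right) = \left(-2370 + \frac{- \frac{\sqrt{29 - 16}}{9} + 1422}{90 + 1835}\right) \left(4888 + 4402\right) = \left(-2370 + \frac{- \frac{\sqrt{13}}{9} + 1422}{1925}\right) 9290 = \left(-2370 + \left(1422 - \frac{\sqrt{13}}{9}\right) \frac{1}{1925}\right) 9290 = \left(-2370 + \left(\frac{1422}{1925} - \frac{\sqrt{13}}{17325}\right)\right) 9290 = \left(- \frac{4560828}{1925} - \frac{\sqrt{13}}{17325}\right) 9290 = - \frac{8474018424}{385} - \frac{1858 \sqrt{13}}{3465}$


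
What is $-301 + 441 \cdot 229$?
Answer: $100688$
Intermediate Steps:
$-301 + 441 \cdot 229 = -301 + 100989 = 100688$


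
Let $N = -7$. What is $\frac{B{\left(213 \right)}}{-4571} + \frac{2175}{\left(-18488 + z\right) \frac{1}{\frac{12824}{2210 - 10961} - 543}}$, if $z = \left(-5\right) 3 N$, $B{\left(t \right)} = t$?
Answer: $\frac{15778399878632}{245111697481} \approx 64.372$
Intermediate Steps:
$z = 105$ ($z = \left(-5\right) 3 \left(-7\right) = \left(-15\right) \left(-7\right) = 105$)
$\frac{B{\left(213 \right)}}{-4571} + \frac{2175}{\left(-18488 + z\right) \frac{1}{\frac{12824}{2210 - 10961} - 543}} = \frac{213}{-4571} + \frac{2175}{\left(-18488 + 105\right) \frac{1}{\frac{12824}{2210 - 10961} - 543}} = 213 \left(- \frac{1}{4571}\right) + \frac{2175}{\left(-18383\right) \frac{1}{\frac{12824}{-8751} - 543}} = - \frac{213}{4571} + \frac{2175}{\left(-18383\right) \frac{1}{12824 \left(- \frac{1}{8751}\right) - 543}} = - \frac{213}{4571} + \frac{2175}{\left(-18383\right) \frac{1}{- \frac{12824}{8751} - 543}} = - \frac{213}{4571} + \frac{2175}{\left(-18383\right) \frac{1}{- \frac{4764617}{8751}}} = - \frac{213}{4571} + \frac{2175}{\left(-18383\right) \left(- \frac{8751}{4764617}\right)} = - \frac{213}{4571} + \frac{2175}{\frac{160869633}{4764617}} = - \frac{213}{4571} + 2175 \cdot \frac{4764617}{160869633} = - \frac{213}{4571} + \frac{3454347325}{53623211} = \frac{15778399878632}{245111697481}$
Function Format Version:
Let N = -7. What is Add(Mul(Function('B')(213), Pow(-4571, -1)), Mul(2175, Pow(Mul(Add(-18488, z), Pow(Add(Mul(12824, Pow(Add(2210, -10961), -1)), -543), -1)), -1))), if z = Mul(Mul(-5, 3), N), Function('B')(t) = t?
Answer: Rational(15778399878632, 245111697481) ≈ 64.372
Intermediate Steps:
z = 105 (z = Mul(Mul(-5, 3), -7) = Mul(-15, -7) = 105)
Add(Mul(Function('B')(213), Pow(-4571, -1)), Mul(2175, Pow(Mul(Add(-18488, z), Pow(Add(Mul(12824, Pow(Add(2210, -10961), -1)), -543), -1)), -1))) = Add(Mul(213, Pow(-4571, -1)), Mul(2175, Pow(Mul(Add(-18488, 105), Pow(Add(Mul(12824, Pow(Add(2210, -10961), -1)), -543), -1)), -1))) = Add(Mul(213, Rational(-1, 4571)), Mul(2175, Pow(Mul(-18383, Pow(Add(Mul(12824, Pow(-8751, -1)), -543), -1)), -1))) = Add(Rational(-213, 4571), Mul(2175, Pow(Mul(-18383, Pow(Add(Mul(12824, Rational(-1, 8751)), -543), -1)), -1))) = Add(Rational(-213, 4571), Mul(2175, Pow(Mul(-18383, Pow(Add(Rational(-12824, 8751), -543), -1)), -1))) = Add(Rational(-213, 4571), Mul(2175, Pow(Mul(-18383, Pow(Rational(-4764617, 8751), -1)), -1))) = Add(Rational(-213, 4571), Mul(2175, Pow(Mul(-18383, Rational(-8751, 4764617)), -1))) = Add(Rational(-213, 4571), Mul(2175, Pow(Rational(160869633, 4764617), -1))) = Add(Rational(-213, 4571), Mul(2175, Rational(4764617, 160869633))) = Add(Rational(-213, 4571), Rational(3454347325, 53623211)) = Rational(15778399878632, 245111697481)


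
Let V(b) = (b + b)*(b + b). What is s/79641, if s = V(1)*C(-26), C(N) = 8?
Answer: 32/79641 ≈ 0.00040180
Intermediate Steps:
V(b) = 4*b**2 (V(b) = (2*b)*(2*b) = 4*b**2)
s = 32 (s = (4*1**2)*8 = (4*1)*8 = 4*8 = 32)
s/79641 = 32/79641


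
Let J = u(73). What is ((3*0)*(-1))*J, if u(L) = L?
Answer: 0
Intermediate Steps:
J = 73
((3*0)*(-1))*J = ((3*0)*(-1))*73 = (0*(-1))*73 = 0*73 = 0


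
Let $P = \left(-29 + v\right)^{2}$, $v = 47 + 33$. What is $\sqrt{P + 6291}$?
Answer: $6 \sqrt{247} \approx 94.297$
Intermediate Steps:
$v = 80$
$P = 2601$ ($P = \left(-29 + 80\right)^{2} = 51^{2} = 2601$)
$\sqrt{P + 6291} = \sqrt{2601 + 6291} = \sqrt{8892} = 6 \sqrt{247}$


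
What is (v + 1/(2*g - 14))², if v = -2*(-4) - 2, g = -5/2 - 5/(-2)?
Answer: 6889/196 ≈ 35.148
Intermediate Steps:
g = 0 (g = -5*½ - 5*(-½) = -5/2 + 5/2 = 0)
v = 6 (v = 8 - 2 = 6)
(v + 1/(2*g - 14))² = (6 + 1/(2*0 - 14))² = (6 + 1/(0 - 14))² = (6 + 1/(-14))² = (6 - 1/14)² = (83/14)² = 6889/196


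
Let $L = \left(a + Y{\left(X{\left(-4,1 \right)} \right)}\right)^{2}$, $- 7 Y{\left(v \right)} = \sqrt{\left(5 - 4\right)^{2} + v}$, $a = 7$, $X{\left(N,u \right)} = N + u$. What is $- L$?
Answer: $- \frac{2399}{49} + 2 i \sqrt{2} \approx -48.959 + 2.8284 i$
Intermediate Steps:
$Y{\left(v \right)} = - \frac{\sqrt{1 + v}}{7}$ ($Y{\left(v \right)} = - \frac{\sqrt{\left(5 - 4\right)^{2} + v}}{7} = - \frac{\sqrt{1^{2} + v}}{7} = - \frac{\sqrt{1 + v}}{7}$)
$L = \left(7 - \frac{i \sqrt{2}}{7}\right)^{2}$ ($L = \left(7 - \frac{\sqrt{1 + \left(-4 + 1\right)}}{7}\right)^{2} = \left(7 - \frac{\sqrt{1 - 3}}{7}\right)^{2} = \left(7 - \frac{\sqrt{-2}}{7}\right)^{2} = \left(7 - \frac{i \sqrt{2}}{7}\right)^{2} \approx 48.959 - 2.8284 i$)
$- L = - \frac{\left(49 - i \sqrt{2}\right)^{2}}{49}$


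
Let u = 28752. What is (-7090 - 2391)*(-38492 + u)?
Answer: 92344940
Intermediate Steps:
(-7090 - 2391)*(-38492 + u) = (-7090 - 2391)*(-38492 + 28752) = -9481*(-9740) = 92344940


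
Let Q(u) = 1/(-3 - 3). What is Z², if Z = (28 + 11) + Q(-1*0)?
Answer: 54289/36 ≈ 1508.0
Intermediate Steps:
Q(u) = -⅙ (Q(u) = 1/(-6) = -⅙)
Z = 233/6 (Z = (28 + 11) - ⅙ = 39 - ⅙ = 233/6 ≈ 38.833)
Z² = (233/6)² = 54289/36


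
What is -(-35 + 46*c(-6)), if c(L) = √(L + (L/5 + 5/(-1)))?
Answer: 35 - 46*I*√305/5 ≈ 35.0 - 160.67*I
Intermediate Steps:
c(L) = √(-5 + 6*L/5) (c(L) = √(L + (L*(⅕) + 5*(-1))) = √(L + (L/5 - 5)) = √(L + (-5 + L/5)) = √(-5 + 6*L/5))
-(-35 + 46*c(-6)) = -(-35 + 46*(√(-125 + 30*(-6))/5)) = -(-35 + 46*(√(-125 - 180)/5)) = -(-35 + 46*(√(-305)/5)) = -(-35 + 46*((I*√305)/5)) = -(-35 + 46*(I*√305/5)) = -(-35 + 46*I*√305/5) = 35 - 46*I*√305/5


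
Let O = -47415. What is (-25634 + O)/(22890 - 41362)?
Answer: 73049/18472 ≈ 3.9546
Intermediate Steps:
(-25634 + O)/(22890 - 41362) = (-25634 - 47415)/(22890 - 41362) = -73049/(-18472) = -73049*(-1/18472) = 73049/18472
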